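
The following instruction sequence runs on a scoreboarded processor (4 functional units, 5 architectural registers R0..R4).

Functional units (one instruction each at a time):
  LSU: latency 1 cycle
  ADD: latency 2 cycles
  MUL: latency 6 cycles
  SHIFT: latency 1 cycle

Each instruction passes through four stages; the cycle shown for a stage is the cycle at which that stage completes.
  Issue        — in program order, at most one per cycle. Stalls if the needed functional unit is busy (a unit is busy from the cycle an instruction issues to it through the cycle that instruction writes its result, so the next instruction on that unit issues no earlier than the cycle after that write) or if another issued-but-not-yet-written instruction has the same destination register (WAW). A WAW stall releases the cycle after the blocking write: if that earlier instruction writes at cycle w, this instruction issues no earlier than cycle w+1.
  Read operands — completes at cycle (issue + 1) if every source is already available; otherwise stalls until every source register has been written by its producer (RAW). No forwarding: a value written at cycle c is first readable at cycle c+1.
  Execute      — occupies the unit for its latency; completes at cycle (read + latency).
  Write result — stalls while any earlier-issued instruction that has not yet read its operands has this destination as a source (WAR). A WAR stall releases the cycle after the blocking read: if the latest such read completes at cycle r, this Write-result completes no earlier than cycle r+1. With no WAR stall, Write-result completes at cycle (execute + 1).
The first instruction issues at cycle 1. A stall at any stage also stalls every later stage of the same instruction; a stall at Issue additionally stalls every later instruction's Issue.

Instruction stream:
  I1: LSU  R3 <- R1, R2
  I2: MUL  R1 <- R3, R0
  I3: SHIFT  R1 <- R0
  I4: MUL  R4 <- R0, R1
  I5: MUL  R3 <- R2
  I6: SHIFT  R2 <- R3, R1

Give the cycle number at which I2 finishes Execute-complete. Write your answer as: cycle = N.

[1] I1 issues→LSU
[2] I1 reads | I2 issues→MUL
[3] I1 exec-done
[4] I1 writes R3
[5] I2 reads
[11] I2 exec-done
[12] I2 writes R1
[13] I3 issues→SHIFT
[14] I3 reads | I4 issues→MUL
[15] I3 exec-done
[16] I3 writes R1
[17] I4 reads
[23] I4 exec-done
[24] I4 writes R4
[25] I5 issues→MUL
[26] I5 reads | I6 issues→SHIFT
[32] I5 exec-done
[33] I5 writes R3
[34] I6 reads
[35] I6 exec-done
[36] I6 writes R2

cycle = 11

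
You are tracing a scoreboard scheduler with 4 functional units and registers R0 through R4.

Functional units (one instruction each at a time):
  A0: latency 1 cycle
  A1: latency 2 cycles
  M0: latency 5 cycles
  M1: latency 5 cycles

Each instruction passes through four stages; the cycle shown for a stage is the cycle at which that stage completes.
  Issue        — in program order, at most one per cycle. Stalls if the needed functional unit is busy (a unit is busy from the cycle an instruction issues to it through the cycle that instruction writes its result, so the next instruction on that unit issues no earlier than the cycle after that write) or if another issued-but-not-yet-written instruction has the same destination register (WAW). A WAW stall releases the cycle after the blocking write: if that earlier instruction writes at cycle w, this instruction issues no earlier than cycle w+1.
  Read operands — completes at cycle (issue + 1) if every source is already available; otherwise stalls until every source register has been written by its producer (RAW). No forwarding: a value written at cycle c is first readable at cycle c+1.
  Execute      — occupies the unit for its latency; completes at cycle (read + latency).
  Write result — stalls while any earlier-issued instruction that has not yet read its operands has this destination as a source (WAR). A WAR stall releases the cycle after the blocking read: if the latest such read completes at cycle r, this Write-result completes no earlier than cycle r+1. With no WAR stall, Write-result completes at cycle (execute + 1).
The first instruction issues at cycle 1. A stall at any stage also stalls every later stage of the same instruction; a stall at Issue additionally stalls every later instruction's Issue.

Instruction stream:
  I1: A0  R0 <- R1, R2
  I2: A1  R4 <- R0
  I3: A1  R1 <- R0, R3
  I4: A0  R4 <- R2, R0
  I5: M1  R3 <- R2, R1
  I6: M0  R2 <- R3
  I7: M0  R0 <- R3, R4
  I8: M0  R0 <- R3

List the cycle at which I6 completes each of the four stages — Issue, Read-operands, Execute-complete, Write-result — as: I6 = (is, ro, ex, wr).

I6 = (12, 21, 26, 27)

c1: issue I1 (A0)
c2: I1 read-ops; issue I2 (A1)
c3: I1 finished on A0
c4: I1→R0
c5: I2 read-ops
c7: I2 finished on A1
c8: I2→R4
c9: issue I3 (A1)
c10: I3 read-ops; issue I4 (A0)
c11: I4 read-ops; issue I5 (M1)
c12: I3 finished on A1; I4 finished on A0; issue I6 (M0)
c13: I3→R1; I4→R4
c14: I5 read-ops
c19: I5 finished on M1
c20: I5→R3
c21: I6 read-ops
c26: I6 finished on M0
c27: I6→R2
c28: issue I7 (M0)
c29: I7 read-ops
c34: I7 finished on M0
c35: I7→R0
c36: issue I8 (M0)
c37: I8 read-ops
c42: I8 finished on M0
c43: I8→R0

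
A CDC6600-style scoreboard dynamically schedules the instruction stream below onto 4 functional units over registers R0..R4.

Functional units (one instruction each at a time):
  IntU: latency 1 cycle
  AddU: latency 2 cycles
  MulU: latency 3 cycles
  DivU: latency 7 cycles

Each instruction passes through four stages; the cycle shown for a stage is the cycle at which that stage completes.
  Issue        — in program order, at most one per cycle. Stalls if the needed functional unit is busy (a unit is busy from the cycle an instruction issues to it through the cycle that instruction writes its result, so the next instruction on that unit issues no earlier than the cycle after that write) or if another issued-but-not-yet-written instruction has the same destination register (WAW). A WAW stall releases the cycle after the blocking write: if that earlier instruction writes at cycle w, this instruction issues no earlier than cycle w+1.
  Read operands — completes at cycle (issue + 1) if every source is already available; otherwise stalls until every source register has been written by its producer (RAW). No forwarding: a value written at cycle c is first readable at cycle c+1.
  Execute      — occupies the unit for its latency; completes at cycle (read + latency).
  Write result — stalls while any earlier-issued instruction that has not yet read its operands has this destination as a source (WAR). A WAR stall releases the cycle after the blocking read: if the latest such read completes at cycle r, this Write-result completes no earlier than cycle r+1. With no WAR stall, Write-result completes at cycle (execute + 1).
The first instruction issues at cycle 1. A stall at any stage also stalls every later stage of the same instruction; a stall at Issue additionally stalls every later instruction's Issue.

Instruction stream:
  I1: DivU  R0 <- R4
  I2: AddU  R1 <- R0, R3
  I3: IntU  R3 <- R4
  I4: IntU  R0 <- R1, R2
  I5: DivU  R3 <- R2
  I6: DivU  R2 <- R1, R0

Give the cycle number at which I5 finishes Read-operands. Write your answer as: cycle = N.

cycle = 15

1) issue 1, read 2, done 9, write 10
2) issue 2, read 11, done 13, write 14  <RAW R0: wait I1 write@10>
3) issue 3, read 4, done 5, write 12  <WAR R3: wait I2 read@11>
4) issue 13, read 15, done 16, write 17  <struct: IntU busy until I3 writes@12 / RAW R1: wait I2 write@14>
5) issue 14, read 15, done 22, write 23
6) issue 24, read 25, done 32, write 33  <struct: DivU busy until I5 writes@23>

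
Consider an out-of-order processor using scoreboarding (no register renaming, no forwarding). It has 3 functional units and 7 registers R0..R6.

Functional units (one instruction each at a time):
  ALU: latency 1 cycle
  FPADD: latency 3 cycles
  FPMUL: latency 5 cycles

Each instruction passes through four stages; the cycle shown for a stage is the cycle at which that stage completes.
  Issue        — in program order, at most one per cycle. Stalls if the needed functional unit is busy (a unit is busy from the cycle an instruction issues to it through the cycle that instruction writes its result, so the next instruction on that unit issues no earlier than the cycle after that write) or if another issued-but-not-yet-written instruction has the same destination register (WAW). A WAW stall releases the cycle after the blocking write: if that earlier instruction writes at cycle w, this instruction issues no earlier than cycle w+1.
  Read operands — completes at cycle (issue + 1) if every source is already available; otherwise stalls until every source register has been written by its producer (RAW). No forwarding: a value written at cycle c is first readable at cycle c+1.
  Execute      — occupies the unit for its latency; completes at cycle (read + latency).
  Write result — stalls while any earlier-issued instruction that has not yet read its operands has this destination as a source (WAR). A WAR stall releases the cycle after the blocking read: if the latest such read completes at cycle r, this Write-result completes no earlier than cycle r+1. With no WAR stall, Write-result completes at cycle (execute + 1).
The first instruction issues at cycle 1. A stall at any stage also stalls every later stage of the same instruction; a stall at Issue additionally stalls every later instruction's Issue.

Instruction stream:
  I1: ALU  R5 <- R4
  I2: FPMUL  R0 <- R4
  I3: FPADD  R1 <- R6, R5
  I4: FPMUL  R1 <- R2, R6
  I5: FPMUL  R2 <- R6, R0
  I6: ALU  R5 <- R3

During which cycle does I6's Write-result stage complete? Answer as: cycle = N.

cycle = 22

cycle 1: I1→ALU
cycle 2: I1 RO, I2→FPMUL
cycle 3: I1 EX, I2 RO, I3→FPADD
cycle 4: I1 WR R5
cycle 5: I3 RO
cycle 8: I2 EX, I3 EX
cycle 9: I2 WR R0, I3 WR R1
cycle 10: I4→FPMUL
cycle 11: I4 RO
cycle 16: I4 EX
cycle 17: I4 WR R1
cycle 18: I5→FPMUL
cycle 19: I5 RO, I6→ALU
cycle 20: I6 RO
cycle 21: I6 EX
cycle 22: I6 WR R5
cycle 24: I5 EX
cycle 25: I5 WR R2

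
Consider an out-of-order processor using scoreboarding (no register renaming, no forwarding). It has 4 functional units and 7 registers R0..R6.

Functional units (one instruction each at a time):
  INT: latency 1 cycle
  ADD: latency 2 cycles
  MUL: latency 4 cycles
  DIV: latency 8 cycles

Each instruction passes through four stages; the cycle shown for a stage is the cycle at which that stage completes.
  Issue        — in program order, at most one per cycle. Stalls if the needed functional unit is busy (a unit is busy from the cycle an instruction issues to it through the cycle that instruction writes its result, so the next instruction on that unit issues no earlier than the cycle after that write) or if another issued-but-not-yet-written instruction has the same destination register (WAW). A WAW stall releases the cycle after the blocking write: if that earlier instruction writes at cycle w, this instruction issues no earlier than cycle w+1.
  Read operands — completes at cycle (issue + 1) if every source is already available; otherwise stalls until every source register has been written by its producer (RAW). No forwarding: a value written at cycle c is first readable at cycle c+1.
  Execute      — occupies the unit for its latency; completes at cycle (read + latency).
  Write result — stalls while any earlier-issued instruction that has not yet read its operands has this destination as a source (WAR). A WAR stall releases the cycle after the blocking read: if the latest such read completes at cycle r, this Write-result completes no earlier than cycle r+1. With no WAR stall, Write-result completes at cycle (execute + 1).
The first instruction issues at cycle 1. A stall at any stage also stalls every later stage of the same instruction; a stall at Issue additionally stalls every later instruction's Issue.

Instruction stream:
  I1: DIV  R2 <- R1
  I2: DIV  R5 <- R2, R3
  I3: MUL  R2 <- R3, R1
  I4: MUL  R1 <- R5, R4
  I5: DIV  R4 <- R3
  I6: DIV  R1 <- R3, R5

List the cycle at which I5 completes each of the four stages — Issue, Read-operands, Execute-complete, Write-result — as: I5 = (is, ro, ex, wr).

c1: I1 issues→DIV
c2: I1 reads
c10: I1 exec-done
c11: I1 writes R2
c12: I2 issues→DIV
c13: I2 reads; I3 issues→MUL
c14: I3 reads
c18: I3 exec-done
c19: I3 writes R2
c20: I4 issues→MUL
c21: I2 exec-done
c22: I2 writes R5
c23: I4 reads; I5 issues→DIV
c24: I5 reads
c27: I4 exec-done
c28: I4 writes R1
c32: I5 exec-done
c33: I5 writes R4
c34: I6 issues→DIV
c35: I6 reads
c43: I6 exec-done
c44: I6 writes R1

I5 = (23, 24, 32, 33)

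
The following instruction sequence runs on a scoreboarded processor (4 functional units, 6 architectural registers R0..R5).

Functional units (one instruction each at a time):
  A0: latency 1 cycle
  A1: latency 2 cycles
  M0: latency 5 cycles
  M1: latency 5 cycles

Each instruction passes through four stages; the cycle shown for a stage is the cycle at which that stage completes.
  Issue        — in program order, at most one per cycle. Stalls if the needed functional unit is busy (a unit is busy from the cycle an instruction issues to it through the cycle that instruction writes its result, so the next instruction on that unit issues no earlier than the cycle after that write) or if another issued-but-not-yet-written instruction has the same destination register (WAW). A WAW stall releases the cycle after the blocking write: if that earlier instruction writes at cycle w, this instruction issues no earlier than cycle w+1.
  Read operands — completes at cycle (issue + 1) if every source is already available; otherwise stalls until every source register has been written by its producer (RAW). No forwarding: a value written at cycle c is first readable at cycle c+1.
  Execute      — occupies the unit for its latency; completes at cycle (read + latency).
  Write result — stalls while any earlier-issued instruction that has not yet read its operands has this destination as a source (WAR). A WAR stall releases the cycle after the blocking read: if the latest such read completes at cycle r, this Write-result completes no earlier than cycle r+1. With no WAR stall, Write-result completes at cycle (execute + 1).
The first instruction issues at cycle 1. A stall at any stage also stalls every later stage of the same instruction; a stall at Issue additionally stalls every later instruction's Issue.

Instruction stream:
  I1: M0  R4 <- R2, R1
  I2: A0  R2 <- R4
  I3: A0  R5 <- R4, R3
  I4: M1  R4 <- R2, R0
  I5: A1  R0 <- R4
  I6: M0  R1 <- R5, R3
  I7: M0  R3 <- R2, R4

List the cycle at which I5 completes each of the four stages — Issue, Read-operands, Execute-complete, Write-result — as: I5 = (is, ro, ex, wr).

I5 = (14, 21, 23, 24)

t=1  I1 issues→M0
t=2  I1 reads, I2 issues→A0
t=7  I1 exec-done
t=8  I1 writes R4
t=9  I2 reads
t=10  I2 exec-done
t=11  I2 writes R2
t=12  I3 issues→A0
t=13  I3 reads, I4 issues→M1
t=14  I3 exec-done, I4 reads, I5 issues→A1
t=15  I3 writes R5, I6 issues→M0
t=16  I6 reads
t=19  I4 exec-done
t=20  I4 writes R4
t=21  I5 reads, I6 exec-done
t=22  I6 writes R1
t=23  I5 exec-done, I7 issues→M0
t=24  I5 writes R0, I7 reads
t=29  I7 exec-done
t=30  I7 writes R3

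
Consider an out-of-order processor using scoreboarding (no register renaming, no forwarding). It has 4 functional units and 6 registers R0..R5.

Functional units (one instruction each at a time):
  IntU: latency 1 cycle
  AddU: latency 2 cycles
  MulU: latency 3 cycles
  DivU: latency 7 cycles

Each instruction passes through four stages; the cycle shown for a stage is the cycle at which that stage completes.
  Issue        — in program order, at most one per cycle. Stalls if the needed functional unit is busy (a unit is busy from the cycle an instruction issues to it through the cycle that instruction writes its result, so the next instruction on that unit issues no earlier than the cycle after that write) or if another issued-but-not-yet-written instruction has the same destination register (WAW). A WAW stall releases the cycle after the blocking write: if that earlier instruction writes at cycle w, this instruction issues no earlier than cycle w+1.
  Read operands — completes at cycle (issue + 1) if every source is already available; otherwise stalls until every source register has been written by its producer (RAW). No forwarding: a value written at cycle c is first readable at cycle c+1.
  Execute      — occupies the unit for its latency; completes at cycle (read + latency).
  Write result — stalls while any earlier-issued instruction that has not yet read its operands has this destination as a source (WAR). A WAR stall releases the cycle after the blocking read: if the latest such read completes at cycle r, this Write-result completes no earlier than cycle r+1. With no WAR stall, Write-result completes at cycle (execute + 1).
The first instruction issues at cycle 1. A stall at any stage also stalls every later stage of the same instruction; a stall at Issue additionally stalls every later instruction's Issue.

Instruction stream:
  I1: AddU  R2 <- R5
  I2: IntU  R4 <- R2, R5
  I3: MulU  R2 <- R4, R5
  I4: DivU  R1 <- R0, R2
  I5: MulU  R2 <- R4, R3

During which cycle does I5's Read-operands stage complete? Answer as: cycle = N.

cycle = 15

[1] I1 issues→AddU
[2] I1 reads · I2 issues→IntU
[4] I1 exec-done
[5] I1 writes R2
[6] I2 reads · I3 issues→MulU
[7] I2 exec-done · I4 issues→DivU
[8] I2 writes R4
[9] I3 reads
[12] I3 exec-done
[13] I3 writes R2
[14] I4 reads · I5 issues→MulU
[15] I5 reads
[18] I5 exec-done
[19] I5 writes R2
[21] I4 exec-done
[22] I4 writes R1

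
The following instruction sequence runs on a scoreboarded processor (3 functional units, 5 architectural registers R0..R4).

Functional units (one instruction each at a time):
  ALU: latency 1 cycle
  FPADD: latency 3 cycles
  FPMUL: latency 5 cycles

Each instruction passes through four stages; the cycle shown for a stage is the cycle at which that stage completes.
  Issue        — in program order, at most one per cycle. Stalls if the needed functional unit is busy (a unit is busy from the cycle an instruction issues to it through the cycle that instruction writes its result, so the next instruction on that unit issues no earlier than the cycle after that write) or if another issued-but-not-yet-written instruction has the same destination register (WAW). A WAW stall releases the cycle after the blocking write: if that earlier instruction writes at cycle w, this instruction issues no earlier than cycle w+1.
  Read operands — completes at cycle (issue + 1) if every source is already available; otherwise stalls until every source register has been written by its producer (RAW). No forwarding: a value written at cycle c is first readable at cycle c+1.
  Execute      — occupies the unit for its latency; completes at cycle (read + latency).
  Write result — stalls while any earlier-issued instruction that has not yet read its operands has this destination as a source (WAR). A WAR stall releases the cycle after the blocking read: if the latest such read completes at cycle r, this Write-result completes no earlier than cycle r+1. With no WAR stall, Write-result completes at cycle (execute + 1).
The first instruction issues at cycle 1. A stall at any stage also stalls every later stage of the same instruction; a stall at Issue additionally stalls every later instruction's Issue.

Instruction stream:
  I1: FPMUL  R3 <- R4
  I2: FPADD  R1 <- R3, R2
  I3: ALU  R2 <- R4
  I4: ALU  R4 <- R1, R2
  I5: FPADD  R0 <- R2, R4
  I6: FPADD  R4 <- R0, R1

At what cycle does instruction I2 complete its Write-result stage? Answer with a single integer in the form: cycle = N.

1) issue 1, read 2, done 7, write 8
2) issue 2, read 9, done 12, write 13  <RAW R3: wait I1 write@8>
3) issue 3, read 4, done 5, write 10  <WAR R2: wait I2 read@9>
4) issue 11, read 14, done 15, write 16  <struct: ALU busy until I3 writes@10 / RAW R1: wait I2 write@13>
5) issue 14, read 17, done 20, write 21  <struct: FPADD busy until I2 writes@13 / RAW R4: wait I4 write@16>
6) issue 22, read 23, done 26, write 27  <struct: FPADD busy until I5 writes@21>

cycle = 13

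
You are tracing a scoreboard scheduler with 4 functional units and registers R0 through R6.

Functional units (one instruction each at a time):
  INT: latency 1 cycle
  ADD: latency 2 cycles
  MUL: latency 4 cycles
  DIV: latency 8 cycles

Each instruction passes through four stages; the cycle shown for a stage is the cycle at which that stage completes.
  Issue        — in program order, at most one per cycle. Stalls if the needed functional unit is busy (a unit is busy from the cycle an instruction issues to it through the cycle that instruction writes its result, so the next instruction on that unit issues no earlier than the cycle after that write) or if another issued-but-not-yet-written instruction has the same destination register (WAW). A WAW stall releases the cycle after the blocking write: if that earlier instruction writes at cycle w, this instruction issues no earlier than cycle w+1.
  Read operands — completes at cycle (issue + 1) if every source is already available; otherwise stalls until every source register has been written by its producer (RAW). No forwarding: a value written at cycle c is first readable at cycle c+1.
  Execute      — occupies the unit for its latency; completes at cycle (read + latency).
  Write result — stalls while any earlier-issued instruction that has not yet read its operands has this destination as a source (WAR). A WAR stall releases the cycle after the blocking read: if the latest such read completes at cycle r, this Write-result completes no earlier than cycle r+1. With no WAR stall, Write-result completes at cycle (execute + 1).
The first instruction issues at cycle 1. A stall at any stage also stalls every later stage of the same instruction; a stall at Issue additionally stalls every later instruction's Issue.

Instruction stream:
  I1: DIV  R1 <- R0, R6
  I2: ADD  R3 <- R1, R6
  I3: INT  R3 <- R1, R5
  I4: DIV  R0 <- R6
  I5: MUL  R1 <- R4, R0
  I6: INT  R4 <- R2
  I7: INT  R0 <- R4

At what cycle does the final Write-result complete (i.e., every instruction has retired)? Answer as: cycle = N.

c1: I1 issues→DIV
c2: I1 reads | I2 issues→ADD
c10: I1 exec-done
c11: I1 writes R1
c12: I2 reads
c14: I2 exec-done
c15: I2 writes R3
c16: I3 issues→INT
c17: I3 reads | I4 issues→DIV
c18: I3 exec-done | I4 reads | I5 issues→MUL
c19: I3 writes R3
c20: I6 issues→INT
c21: I6 reads
c22: I6 exec-done
c26: I4 exec-done
c27: I4 writes R0
c28: I5 reads
c29: I6 writes R4
c30: I7 issues→INT
c31: I7 reads
c32: I5 exec-done | I7 exec-done
c33: I5 writes R1 | I7 writes R0

cycle = 33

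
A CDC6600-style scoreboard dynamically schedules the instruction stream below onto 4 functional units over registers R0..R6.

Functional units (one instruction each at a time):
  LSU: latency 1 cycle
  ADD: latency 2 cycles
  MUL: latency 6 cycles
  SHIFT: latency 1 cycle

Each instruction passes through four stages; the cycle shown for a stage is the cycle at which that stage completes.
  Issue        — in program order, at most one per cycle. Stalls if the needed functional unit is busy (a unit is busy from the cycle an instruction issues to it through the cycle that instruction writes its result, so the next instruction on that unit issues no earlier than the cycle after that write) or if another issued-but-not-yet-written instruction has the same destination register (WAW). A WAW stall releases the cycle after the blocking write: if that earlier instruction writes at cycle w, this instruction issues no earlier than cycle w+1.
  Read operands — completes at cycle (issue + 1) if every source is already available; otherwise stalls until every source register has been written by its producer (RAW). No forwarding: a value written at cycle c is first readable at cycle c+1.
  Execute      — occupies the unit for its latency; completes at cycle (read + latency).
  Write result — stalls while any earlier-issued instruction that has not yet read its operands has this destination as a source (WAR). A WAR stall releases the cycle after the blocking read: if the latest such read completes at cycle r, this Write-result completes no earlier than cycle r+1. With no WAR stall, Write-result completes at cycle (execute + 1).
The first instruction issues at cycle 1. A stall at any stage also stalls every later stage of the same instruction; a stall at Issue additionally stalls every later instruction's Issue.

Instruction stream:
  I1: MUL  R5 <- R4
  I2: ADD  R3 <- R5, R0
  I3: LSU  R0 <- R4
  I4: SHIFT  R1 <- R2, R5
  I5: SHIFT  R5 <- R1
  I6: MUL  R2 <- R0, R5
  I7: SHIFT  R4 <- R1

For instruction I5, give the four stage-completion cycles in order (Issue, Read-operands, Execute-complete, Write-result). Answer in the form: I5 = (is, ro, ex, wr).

c1: I1 dispatched to MUL
c2: I1 operands ready | I2 dispatched to ADD
c3: I3 dispatched to LSU
c4: I3 operands ready | I4 dispatched to SHIFT
c5: I3 complete
c8: I1 complete
c9: R5←I1
c10: I2 operands ready | I4 operands ready
c11: R0←I3 | I4 complete
c12: I2 complete | R1←I4
c13: R3←I2 | I5 dispatched to SHIFT
c14: I5 operands ready | I6 dispatched to MUL
c15: I5 complete
c16: R5←I5
c17: I6 operands ready | I7 dispatched to SHIFT
c18: I7 operands ready
c19: I7 complete
c20: R4←I7
c23: I6 complete
c24: R2←I6

I5 = (13, 14, 15, 16)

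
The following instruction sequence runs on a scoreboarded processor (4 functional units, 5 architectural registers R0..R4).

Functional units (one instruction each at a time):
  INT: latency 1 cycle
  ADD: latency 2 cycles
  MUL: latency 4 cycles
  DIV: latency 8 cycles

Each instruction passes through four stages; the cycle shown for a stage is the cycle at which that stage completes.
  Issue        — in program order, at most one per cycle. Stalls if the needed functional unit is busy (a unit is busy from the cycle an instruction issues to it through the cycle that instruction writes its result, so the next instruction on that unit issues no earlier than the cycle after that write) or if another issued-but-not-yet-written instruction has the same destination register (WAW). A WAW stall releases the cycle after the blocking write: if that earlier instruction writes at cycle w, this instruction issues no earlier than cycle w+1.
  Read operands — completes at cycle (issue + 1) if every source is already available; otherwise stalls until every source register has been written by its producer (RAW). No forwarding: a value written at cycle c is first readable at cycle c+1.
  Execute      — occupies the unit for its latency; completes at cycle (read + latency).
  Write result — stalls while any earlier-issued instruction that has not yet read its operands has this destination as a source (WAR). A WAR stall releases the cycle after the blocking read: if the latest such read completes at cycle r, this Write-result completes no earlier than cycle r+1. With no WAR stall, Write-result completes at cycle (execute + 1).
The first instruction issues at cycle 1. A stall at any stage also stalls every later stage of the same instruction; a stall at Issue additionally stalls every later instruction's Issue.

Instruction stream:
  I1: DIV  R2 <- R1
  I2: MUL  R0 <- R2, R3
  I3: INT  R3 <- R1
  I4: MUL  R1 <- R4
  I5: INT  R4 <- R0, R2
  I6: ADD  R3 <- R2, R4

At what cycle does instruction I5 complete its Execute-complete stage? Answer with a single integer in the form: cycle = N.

cycle = 21

[I1] 1/2/10/11
[I2] 2/12/16/17  (RAW R2: wait I1 write@11)
[I3] 3/4/5/13  (WAR R3: wait I2 read@12)
[I4] 18/19/23/24  (struct: MUL busy until I2 writes@17)
[I5] 19/20/21/22
[I6] 20/23/25/26  (RAW R4: wait I5 write@22)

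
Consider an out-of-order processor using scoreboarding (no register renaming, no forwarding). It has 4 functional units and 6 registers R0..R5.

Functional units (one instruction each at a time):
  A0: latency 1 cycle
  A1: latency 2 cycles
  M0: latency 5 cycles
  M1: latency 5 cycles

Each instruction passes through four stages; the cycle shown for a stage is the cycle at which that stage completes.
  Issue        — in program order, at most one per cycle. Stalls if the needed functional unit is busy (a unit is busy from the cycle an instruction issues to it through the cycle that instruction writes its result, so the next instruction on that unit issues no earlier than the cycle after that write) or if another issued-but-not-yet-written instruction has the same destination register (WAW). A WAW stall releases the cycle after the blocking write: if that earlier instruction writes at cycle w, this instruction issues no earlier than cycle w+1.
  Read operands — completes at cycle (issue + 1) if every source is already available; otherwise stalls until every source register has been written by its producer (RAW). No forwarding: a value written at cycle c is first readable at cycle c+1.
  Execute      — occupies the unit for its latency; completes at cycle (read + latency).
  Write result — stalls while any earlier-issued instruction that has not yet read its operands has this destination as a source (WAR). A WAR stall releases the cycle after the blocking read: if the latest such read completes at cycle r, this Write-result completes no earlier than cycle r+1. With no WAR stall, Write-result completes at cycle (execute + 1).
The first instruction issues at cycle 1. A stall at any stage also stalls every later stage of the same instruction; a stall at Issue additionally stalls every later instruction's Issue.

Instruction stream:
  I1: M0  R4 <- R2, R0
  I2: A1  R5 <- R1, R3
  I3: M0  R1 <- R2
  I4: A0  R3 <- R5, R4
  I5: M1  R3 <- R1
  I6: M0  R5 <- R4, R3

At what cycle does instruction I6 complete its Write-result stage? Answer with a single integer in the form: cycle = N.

cycle = 30

c1: I1 dispatched to M0
c2: I1 operands ready, I2 dispatched to A1
c3: I2 operands ready
c5: I2 complete
c6: R5←I2
c7: I1 complete
c8: R4←I1
c9: I3 dispatched to M0
c10: I3 operands ready, I4 dispatched to A0
c11: I4 operands ready
c12: I4 complete
c13: R3←I4
c14: I5 dispatched to M1
c15: I3 complete
c16: R1←I3
c17: I5 operands ready, I6 dispatched to M0
c22: I5 complete
c23: R3←I5
c24: I6 operands ready
c29: I6 complete
c30: R5←I6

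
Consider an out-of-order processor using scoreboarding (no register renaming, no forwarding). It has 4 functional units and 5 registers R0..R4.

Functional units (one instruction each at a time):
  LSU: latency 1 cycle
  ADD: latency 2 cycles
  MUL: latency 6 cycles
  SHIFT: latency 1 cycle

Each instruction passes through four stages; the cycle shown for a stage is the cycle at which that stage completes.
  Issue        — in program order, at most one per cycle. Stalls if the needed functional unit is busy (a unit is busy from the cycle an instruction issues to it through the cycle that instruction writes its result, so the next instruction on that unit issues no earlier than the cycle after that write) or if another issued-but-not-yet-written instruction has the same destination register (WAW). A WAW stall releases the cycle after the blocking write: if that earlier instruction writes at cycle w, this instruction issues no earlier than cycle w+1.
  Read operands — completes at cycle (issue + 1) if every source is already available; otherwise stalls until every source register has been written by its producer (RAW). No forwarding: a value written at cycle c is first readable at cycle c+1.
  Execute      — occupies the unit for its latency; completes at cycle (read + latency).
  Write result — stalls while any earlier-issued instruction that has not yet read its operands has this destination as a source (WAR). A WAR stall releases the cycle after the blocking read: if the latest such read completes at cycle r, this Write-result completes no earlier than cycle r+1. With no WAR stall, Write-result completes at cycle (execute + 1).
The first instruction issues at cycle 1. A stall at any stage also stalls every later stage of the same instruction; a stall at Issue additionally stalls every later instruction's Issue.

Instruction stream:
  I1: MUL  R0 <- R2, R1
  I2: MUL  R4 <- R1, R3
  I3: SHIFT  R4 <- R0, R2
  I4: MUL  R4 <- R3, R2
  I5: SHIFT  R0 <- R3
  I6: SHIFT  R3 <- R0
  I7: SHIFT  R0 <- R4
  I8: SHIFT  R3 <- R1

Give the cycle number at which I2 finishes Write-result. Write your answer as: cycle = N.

cycle = 18

1) issue 1, read 2, done 8, write 9
2) issue 10, read 11, done 17, write 18  <struct: MUL busy until I1 writes@9>
3) issue 19, read 20, done 21, write 22  <WAW R4: wait I2 write@18>
4) issue 23, read 24, done 30, write 31  <WAW R4: wait I3 write@22>
5) issue 24, read 25, done 26, write 27
6) issue 28, read 29, done 30, write 31  <struct: SHIFT busy until I5 writes@27>
7) issue 32, read 33, done 34, write 35  <struct: SHIFT busy until I6 writes@31>
8) issue 36, read 37, done 38, write 39  <struct: SHIFT busy until I7 writes@35>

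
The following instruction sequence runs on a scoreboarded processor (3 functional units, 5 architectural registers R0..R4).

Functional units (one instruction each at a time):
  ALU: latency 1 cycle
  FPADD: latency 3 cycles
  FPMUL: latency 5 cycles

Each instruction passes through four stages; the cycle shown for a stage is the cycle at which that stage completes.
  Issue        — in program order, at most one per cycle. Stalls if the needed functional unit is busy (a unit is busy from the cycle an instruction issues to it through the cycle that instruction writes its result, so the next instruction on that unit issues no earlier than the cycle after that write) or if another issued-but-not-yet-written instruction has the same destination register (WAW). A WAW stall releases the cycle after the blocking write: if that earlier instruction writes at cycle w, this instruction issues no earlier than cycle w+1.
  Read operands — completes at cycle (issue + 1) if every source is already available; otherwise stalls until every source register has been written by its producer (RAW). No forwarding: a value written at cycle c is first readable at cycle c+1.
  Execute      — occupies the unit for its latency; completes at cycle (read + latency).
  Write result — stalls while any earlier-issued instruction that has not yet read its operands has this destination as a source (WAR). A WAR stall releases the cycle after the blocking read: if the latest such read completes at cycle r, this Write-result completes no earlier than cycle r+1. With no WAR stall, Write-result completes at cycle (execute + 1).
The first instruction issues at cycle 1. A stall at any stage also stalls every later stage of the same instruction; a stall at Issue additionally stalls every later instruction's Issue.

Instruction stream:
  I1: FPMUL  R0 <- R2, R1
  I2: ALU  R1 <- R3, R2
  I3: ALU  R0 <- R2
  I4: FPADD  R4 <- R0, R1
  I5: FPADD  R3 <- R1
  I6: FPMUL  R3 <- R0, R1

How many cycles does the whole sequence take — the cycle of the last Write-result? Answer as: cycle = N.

I1 -> (1, 2, 7, 8)
I2 -> (2, 3, 4, 5)
I3 -> (9, 10, 11, 12)  // WAW R0: wait I1 write@8
I4 -> (10, 13, 16, 17)  // RAW R0: wait I3 write@12
I5 -> (18, 19, 22, 23)  // struct: FPADD busy until I4 writes@17
I6 -> (24, 25, 30, 31)  // WAW R3: wait I5 write@23

cycle = 31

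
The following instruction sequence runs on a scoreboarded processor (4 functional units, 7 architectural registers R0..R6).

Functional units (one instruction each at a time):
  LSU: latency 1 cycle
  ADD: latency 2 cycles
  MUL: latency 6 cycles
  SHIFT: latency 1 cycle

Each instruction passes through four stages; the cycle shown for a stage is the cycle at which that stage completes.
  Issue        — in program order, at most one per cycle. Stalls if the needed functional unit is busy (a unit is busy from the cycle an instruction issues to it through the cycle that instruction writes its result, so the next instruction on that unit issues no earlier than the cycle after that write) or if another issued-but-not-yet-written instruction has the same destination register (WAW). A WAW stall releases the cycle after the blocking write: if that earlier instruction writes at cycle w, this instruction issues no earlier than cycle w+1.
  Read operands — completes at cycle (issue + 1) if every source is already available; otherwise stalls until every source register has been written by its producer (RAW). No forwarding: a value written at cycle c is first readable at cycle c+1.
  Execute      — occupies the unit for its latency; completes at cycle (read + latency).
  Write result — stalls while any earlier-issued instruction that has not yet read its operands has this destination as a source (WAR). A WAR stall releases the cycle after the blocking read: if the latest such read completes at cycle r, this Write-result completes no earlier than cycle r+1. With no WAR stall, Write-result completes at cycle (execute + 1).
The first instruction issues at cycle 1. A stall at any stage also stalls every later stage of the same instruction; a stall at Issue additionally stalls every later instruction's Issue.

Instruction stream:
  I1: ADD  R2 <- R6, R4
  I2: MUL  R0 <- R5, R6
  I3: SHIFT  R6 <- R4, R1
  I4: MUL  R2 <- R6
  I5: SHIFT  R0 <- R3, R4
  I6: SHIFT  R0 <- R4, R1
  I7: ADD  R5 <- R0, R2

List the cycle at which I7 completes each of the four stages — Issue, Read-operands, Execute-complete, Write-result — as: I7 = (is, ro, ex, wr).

  I1 | 1 | 2 | 4 | 5
  I2 | 2 | 3 | 9 | 10
  I3 | 3 | 4 | 5 | 6
  I4 | 11 | 12 | 18 | 19   struct: MUL busy until I2 writes@10
  I5 | 12 | 13 | 14 | 15
  I6 | 16 | 17 | 18 | 19   struct: SHIFT busy until I5 writes@15
  I7 | 17 | 20 | 22 | 23   RAW R0: wait I6 write@19 · RAW R2: wait I4 write@19

I7 = (17, 20, 22, 23)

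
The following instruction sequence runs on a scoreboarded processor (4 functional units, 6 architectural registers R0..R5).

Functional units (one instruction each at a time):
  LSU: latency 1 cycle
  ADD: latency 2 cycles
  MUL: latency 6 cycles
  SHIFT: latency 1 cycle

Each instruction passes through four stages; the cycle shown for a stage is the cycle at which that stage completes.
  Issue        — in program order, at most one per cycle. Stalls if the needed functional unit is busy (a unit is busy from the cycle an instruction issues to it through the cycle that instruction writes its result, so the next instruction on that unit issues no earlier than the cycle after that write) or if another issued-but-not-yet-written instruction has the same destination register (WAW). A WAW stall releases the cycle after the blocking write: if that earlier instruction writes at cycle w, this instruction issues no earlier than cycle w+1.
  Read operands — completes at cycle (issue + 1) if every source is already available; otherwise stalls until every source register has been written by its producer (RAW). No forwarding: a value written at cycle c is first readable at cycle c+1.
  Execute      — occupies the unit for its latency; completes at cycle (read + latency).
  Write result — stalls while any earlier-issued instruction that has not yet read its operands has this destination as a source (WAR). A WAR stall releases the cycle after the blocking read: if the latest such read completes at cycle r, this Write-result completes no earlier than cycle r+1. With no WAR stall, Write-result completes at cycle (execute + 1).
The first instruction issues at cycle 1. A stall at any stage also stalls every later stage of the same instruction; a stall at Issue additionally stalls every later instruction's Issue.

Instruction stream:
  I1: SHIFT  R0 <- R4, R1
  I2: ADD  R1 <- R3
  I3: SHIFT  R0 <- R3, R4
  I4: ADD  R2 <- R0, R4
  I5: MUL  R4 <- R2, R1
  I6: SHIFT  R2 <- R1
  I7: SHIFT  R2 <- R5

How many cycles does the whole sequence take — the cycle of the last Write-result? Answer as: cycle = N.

I1  is:1  ro:2  ex:3  wr:4
I2  is:2  ro:3  ex:5  wr:6
I3  is:5  ro:6  ex:7  wr:8  — struct: SHIFT busy until I1 writes@4
I4  is:7  ro:9  ex:11  wr:12  — struct: ADD busy until I2 writes@6, RAW R0: wait I3 write@8
I5  is:8  ro:13  ex:19  wr:20  — RAW R2: wait I4 write@12
I6  is:13  ro:14  ex:15  wr:16  — WAW R2: wait I4 write@12
I7  is:17  ro:18  ex:19  wr:20  — struct: SHIFT busy until I6 writes@16

cycle = 20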